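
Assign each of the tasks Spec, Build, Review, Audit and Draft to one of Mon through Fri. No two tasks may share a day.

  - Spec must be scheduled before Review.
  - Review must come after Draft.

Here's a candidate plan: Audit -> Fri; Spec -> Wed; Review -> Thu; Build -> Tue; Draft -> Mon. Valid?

Spec must be scheduled before Review — holds.
No two tasks may share a day — holds.
Review must come after Draft — holds.

Yes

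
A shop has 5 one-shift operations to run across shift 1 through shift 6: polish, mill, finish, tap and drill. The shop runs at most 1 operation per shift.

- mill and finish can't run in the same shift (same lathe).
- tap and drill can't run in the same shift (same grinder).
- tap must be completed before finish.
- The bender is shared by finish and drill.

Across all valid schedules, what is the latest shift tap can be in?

Downstream work caps tap at shift 5.
tap at shift 5 is achievable: drill=shift 3; tap=shift 5; polish=shift 1; finish=shift 6; mill=shift 2.

shift 5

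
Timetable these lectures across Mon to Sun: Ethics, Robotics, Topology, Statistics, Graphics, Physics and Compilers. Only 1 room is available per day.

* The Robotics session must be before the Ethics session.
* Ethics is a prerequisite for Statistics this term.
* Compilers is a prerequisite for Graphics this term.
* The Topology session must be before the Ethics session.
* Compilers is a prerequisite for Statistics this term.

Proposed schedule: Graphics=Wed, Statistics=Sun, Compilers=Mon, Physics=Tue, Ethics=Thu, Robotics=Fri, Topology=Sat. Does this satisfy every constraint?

The Topology session must be before the Ethics session — violated.
Ethics is a prerequisite for Statistics this term — holds.
Compilers is a prerequisite for Statistics this term — holds.
Only 1 room is available per day — holds.
The Robotics session must be before the Ethics session — violated.
Compilers is a prerequisite for Graphics this term — holds.

No — it violates: The Topology session must be before the Ethics session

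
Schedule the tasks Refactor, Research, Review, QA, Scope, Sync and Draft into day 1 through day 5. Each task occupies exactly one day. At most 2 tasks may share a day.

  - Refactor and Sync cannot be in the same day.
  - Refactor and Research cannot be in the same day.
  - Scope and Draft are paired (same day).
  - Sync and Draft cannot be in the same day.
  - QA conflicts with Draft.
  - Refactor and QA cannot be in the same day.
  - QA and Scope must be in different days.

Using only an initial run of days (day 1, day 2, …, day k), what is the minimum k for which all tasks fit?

4 days

With at most 2 per day and 7 tasks, at least 4 days are needed.
4 works (last occupied day: day 4): for example Sync in day 4, Draft in day 3, Review in day 1, QA in day 2, Research in day 2, Refactor in day 1, Scope in day 3.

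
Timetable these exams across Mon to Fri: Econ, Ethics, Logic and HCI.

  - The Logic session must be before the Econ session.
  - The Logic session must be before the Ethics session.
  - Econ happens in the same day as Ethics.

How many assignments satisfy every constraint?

50

Splitting on Econ: it can be Tue (5), Wed (10), Thu (15), Fri (20). Listing each branch's schedules as (Ethics, Logic, HCI):
Econ=Tue: (Tue,Mon,Mon) (Tue,Mon,Tue) (Tue,Mon,Wed) (Tue,Mon,Thu) (Tue,Mon,Fri) — 5.
Econ=Wed: (Wed,Mon,Mon) (Wed,Mon,Tue) (Wed,Mon,Wed) (Wed,Mon,Thu) (Wed,Mon,Fri) (Wed,Tue,Mon) (Wed,Tue,Tue) (Wed,Tue,Wed) (Wed,Tue,Thu) (Wed,Tue,Fri) — 10.
Econ=Thu: (Thu,Mon,Mon) (Thu,Mon,Tue) (Thu,Mon,Wed) (Thu,Mon,Thu) (Thu,Mon,Fri) (Thu,Tue,Mon) (Thu,Tue,Tue) (Thu,Tue,Wed) (Thu,Tue,Thu) (Thu,Tue,Fri) (Thu,Wed,Mon) (Thu,Wed,Tue) (Thu,Wed,Wed) (Thu,Wed,Thu) (Thu,Wed,Fri) — 15.
Econ=Fri: (Fri,Mon,Mon) (Fri,Mon,Tue) (Fri,Mon,Wed) (Fri,Mon,Thu) (Fri,Mon,Fri) (Fri,Tue,Mon) (Fri,Tue,Tue) (Fri,Tue,Wed) (Fri,Tue,Thu) (Fri,Tue,Fri) (Fri,Wed,Mon) (Fri,Wed,Tue) (Fri,Wed,Wed) (Fri,Wed,Thu) (Fri,Wed,Fri) (Fri,Thu,Mon) (Fri,Thu,Tue) (Fri,Thu,Wed) (Fri,Thu,Thu) (Fri,Thu,Fri) — 20.
Summing: 5 + 10 + 15 + 20 = 50.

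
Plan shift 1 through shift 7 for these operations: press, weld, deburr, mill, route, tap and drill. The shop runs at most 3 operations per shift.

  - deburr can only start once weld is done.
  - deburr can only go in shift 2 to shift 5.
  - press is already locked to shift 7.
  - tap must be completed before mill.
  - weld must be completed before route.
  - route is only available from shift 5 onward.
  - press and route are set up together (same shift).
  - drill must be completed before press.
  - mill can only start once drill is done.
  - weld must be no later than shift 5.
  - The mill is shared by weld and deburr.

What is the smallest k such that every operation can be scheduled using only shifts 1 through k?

The precedence chain requires at least 2 distinct shifts.
With at most 3 per shift and 7 operations, at least 3 shifts are needed.
press can't be placed before shift 7, so the schedule must run through at least shift 7.
7 works (last occupied shift: shift 7): for example mill=shift 2, drill=shift 1, route=shift 7, weld=shift 1, press=shift 7, tap=shift 1, deburr=shift 2.

7 shifts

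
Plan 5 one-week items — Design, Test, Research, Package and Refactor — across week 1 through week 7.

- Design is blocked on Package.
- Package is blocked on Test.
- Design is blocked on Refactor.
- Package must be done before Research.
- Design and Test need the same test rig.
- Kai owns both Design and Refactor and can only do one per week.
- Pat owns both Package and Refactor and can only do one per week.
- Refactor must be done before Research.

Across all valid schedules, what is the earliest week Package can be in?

week 2

Precedence pushes Package to at least week 2; downstream work caps Package at week 6.
Package at week 2 is achievable: Research -> week 3; Refactor -> week 1; Design -> week 3; Package -> week 2; Test -> week 1.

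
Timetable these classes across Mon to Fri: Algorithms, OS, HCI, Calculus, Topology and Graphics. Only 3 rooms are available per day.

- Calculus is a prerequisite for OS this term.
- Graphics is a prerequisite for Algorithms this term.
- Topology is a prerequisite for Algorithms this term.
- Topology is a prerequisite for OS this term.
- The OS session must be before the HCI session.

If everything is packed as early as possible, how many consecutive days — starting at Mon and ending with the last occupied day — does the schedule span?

The precedence chain requires at least 3 distinct days.
With at most 3 per day and 6 classes, at least 2 days are needed.
3 works (last occupied day: Wed): for example Graphics in Mon, Algorithms in Tue, Calculus in Mon, OS in Tue, HCI in Wed, Topology in Mon.

3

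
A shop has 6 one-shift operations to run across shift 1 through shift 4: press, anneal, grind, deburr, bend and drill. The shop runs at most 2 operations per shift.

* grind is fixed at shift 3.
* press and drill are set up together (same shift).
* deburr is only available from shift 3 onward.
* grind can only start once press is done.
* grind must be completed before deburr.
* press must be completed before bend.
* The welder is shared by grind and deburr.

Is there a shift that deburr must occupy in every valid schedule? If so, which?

shift 4

deburr's window is shift 3–shift 4.
grind is fixed at shift 3, and deburr can't share a shift with grind.
So deburr must be shift 4.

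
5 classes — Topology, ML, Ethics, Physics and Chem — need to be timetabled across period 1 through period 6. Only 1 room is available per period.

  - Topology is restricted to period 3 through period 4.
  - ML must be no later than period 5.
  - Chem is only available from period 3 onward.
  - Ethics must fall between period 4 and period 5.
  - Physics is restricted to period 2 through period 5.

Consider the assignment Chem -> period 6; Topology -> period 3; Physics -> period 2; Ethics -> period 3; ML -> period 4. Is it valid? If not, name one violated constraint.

ML must be no later than period 5 — holds.
Topology is restricted to period 3 through period 4 — holds.
Ethics must fall between period 4 and period 5 — violated.
Physics is restricted to period 2 through period 5 — holds.
Only 1 room is available per period — violated.
Chem is only available from period 3 onward — holds.

No — it violates: Ethics must fall between period 4 and period 5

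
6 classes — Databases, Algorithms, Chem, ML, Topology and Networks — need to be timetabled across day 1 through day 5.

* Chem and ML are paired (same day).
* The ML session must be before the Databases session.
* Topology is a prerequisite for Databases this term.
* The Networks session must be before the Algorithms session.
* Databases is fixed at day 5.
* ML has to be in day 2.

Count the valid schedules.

40

Splitting on Algorithms: it can be day 2 (4), day 3 (8), day 4 (12), day 5 (16). Listing each branch's schedules as (Databases, Chem, ML, Topology, Networks) by day number:
Algorithms=day 2: (5,2,2,1,1) (5,2,2,2,1) (5,2,2,3,1) (5,2,2,4,1) — 4.
Algorithms=day 3: (5,2,2,1,1) (5,2,2,1,2) (5,2,2,2,1) (5,2,2,2,2) (5,2,2,3,1) (5,2,2,3,2) (5,2,2,4,1) (5,2,2,4,2) — 8.
Algorithms=day 4: (5,2,2,1,1) (5,2,2,1,2) (5,2,2,1,3) (5,2,2,2,1) (5,2,2,2,2) (5,2,2,2,3) (5,2,2,3,1) (5,2,2,3,2) (5,2,2,3,3) (5,2,2,4,1) (5,2,2,4,2) (5,2,2,4,3) — 12.
Algorithms=day 5: (5,2,2,1,1) (5,2,2,1,2) (5,2,2,1,3) (5,2,2,1,4) (5,2,2,2,1) (5,2,2,2,2) (5,2,2,2,3) (5,2,2,2,4) (5,2,2,3,1) (5,2,2,3,2) (5,2,2,3,3) (5,2,2,3,4) (5,2,2,4,1) (5,2,2,4,2) (5,2,2,4,3) (5,2,2,4,4) — 16.
Summing: 4 + 8 + 12 + 16 = 40.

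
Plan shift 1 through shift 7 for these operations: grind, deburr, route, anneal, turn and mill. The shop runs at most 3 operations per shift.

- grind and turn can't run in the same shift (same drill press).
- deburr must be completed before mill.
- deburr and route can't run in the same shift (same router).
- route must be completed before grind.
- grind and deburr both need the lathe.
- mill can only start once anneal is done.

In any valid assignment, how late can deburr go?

Downstream work caps deburr at shift 6.
deburr at shift 6 is achievable: mill=shift 7; anneal=shift 1; deburr=shift 6; route=shift 1; grind=shift 2; turn=shift 1.

shift 6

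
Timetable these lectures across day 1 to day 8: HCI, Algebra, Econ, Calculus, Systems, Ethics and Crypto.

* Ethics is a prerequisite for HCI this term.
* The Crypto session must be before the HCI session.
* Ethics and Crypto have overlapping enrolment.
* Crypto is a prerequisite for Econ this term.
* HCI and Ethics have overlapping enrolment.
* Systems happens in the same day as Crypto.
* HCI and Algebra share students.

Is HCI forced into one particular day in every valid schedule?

HCI can be day 3 (e.g. Crypto in day 1; HCI in day 3; Econ in day 2; Ethics in day 2; Systems in day 1; Calculus in day 1; Algebra in day 1) or day 4 (e.g. Systems -> day 1, Calculus -> day 1, Algebra -> day 1, Ethics -> day 2, Econ -> day 2, Crypto -> day 1, HCI -> day 4).

No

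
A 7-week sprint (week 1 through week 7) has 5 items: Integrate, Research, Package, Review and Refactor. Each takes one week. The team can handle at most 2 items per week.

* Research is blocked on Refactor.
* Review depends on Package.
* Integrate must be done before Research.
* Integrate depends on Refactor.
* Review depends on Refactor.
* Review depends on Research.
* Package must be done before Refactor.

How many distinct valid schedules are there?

Splitting on Integrate: it can be week 3 (6), week 4 (9), week 5 (6). Listing each branch's schedules as (Research, Package, Review, Refactor) by week number:
Integrate=week 3: (4,1,5,2) (4,1,6,2) (4,1,7,2) (5,1,6,2) (5,1,7,2) (6,1,7,2) — 6.
Integrate=week 4: (5,1,6,2) (5,1,6,3) (5,1,7,2) (5,1,7,3) (5,2,6,3) (5,2,7,3) (6,1,7,2) (6,1,7,3) (6,2,7,3) — 9.
Integrate=week 5: (6,1,7,2) (6,1,7,3) (6,1,7,4) (6,2,7,3) (6,2,7,4) (6,3,7,4) — 6.
Summing: 6 + 9 + 6 = 21.

21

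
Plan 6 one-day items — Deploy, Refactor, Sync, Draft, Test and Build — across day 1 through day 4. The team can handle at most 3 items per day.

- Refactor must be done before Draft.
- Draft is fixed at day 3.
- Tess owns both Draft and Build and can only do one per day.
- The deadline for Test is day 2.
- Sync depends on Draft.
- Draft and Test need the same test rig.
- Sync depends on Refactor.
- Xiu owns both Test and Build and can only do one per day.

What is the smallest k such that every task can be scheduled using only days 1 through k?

The precedence chain requires at least 3 distinct days.
With at most 3 per day and 6 tasks, at least 2 days are needed.
Propagating the time windows through the other constraints, Sync can't land before day 4, so the schedule must run through at least day 4.
4 works (last occupied day: day 4): for example Draft in day 3, Refactor in day 1, Build in day 2, Deploy in day 1, Test in day 1, Sync in day 4.

4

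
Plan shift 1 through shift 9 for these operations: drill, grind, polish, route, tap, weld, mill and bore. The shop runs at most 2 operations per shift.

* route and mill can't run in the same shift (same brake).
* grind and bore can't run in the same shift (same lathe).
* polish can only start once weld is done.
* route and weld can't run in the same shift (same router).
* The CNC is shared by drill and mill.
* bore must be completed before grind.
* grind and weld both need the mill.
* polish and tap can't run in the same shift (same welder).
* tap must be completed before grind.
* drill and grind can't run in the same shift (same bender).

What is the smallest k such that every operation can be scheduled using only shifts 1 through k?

4

The precedence chain requires at least 2 distinct shifts.
With at most 2 per shift and 8 operations, at least 4 shifts are needed.
4 works (last occupied shift: shift 4): for example drill=shift 3, bore=shift 1, grind=shift 2, weld=shift 3, tap=shift 1, polish=shift 4, mill=shift 4, route=shift 2.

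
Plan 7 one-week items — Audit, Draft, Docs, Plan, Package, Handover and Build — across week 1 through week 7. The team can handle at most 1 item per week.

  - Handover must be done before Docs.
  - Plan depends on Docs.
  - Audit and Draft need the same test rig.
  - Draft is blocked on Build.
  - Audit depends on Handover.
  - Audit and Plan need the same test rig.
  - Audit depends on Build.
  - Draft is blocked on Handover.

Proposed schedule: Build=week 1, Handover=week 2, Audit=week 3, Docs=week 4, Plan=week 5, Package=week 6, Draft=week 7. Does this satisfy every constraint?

Yes

Handover must be done before Docs — holds.
Audit and Plan need the same test rig — holds.
Audit depends on Handover — holds.
Audit depends on Build — holds.
The team can handle at most 1 item per week — holds.
Audit and Draft need the same test rig — holds.
Draft is blocked on Handover — holds.
Plan depends on Docs — holds.
Draft is blocked on Build — holds.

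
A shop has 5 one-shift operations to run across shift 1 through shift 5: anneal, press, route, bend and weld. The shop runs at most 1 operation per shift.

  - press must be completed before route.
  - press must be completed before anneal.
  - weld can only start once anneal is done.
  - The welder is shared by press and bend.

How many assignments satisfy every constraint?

Splitting on anneal: it can be shift 2 (6), shift 3 (6), shift 4 (3). Listing each branch's schedules as (press, route, bend, weld) by shift number:
anneal=shift 2: (1,3,4,5) (1,3,5,4) (1,4,3,5) (1,4,5,3) (1,5,3,4) (1,5,4,3) — 6.
anneal=shift 3: (1,2,4,5) (1,2,5,4) (1,4,2,5) (1,5,2,4) (2,4,1,5) (2,5,1,4) — 6.
anneal=shift 4: (1,2,3,5) (1,3,2,5) (2,3,1,5) — 3.
Summing: 6 + 6 + 3 = 15.

15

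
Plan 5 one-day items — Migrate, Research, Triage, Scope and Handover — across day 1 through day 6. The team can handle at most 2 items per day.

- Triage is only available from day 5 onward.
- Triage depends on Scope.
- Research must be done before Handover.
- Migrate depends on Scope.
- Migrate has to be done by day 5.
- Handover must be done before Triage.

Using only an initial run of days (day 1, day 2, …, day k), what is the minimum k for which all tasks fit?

The precedence chain requires at least 3 distinct days.
With at most 2 per day and 5 tasks, at least 3 days are needed.
Triage can't be placed before day 5, so the schedule must run through at least day 5.
5 works (last occupied day: day 5): for example Research -> day 1, Scope -> day 1, Migrate -> day 2, Triage -> day 5, Handover -> day 2.

5 days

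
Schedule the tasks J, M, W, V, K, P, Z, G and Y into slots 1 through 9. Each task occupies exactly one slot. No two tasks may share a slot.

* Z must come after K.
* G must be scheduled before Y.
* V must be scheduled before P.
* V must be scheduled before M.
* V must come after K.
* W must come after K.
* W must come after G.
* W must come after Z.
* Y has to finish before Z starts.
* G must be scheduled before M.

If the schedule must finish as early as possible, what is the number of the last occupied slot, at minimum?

The precedence chain requires at least 4 distinct slots.
With at most 1 per slot and 9 tasks, at least 9 slots are needed.
9 works (last occupied slot: 9): for example V in 6; P in 8; K in 1; G in 2; Y in 3; Z in 4; M in 7; J in 9; W in 5.

9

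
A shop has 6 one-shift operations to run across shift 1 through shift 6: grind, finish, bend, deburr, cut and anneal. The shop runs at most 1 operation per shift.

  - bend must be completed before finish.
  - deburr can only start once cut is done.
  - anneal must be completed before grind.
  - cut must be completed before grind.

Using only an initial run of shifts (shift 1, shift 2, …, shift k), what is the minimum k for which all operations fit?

6 shifts

The precedence chain requires at least 2 distinct shifts.
With at most 1 per shift and 6 operations, at least 6 shifts are needed.
6 works (last occupied shift: shift 6): for example finish in shift 5, bend in shift 4, grind in shift 3, deburr in shift 6, anneal in shift 2, cut in shift 1.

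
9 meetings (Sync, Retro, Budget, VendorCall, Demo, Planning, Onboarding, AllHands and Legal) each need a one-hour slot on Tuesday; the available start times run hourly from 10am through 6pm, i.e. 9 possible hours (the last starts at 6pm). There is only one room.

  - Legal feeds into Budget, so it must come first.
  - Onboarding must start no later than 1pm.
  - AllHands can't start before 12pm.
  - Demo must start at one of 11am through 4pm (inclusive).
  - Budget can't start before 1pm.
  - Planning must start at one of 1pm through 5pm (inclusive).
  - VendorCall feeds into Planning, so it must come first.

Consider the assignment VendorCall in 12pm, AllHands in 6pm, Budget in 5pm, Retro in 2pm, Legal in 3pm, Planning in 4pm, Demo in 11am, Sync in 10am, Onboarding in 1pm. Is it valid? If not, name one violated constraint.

Yes, all constraints hold

Demo must start at one of 11am through 4pm (inclusive) — holds.
AllHands can't start before 12pm — holds.
Legal feeds into Budget, so it must come first — holds.
Planning must start at one of 1pm through 5pm (inclusive) — holds.
VendorCall feeds into Planning, so it must come first — holds.
There is only one room — holds.
Budget can't start before 1pm — holds.
Onboarding must start no later than 1pm — holds.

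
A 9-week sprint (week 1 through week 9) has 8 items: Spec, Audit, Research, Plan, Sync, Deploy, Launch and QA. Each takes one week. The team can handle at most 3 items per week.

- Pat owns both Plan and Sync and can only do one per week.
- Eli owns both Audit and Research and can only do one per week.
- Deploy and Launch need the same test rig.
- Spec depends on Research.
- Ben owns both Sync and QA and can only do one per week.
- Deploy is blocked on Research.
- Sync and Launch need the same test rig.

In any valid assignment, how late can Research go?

week 8

Downstream work caps Research at week 8.
Research at week 8 is achievable: Deploy=week 9; Sync=week 2; Audit=week 1; Plan=week 1; Launch=week 1; QA=week 3; Spec=week 9; Research=week 8.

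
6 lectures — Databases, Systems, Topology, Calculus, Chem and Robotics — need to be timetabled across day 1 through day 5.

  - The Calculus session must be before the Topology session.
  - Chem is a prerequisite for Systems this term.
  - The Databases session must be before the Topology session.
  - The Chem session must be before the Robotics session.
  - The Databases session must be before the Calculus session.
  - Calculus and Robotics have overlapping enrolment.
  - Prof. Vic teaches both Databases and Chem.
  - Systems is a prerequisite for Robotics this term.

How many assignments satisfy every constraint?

46

Splitting on Databases: it can be day 1 (23), day 2 (17), day 3 (6). Listing each branch's schedules as (Systems, Topology, Calculus, Chem, Robotics) by day number:
Databases=day 1: (3,3,2,2,4) (3,3,2,2,5) (3,4,2,2,4) (3,4,2,2,5) (3,4,3,2,4) (3,4,3,2,5) (3,5,2,2,4) (3,5,2,2,5) (3,5,3,2,4) (3,5,3,2,5) (3,5,4,2,5) (4,3,2,2,5) (4,3,2,3,5) (4,4,2,2,5) (4,4,2,3,5) (4,4,3,2,5) (4,4,3,3,5) (4,5,2,2,5) (4,5,2,3,5) (4,5,3,2,5) (4,5,3,3,5) (4,5,4,2,5) (4,5,4,3,5) — 23.
Databases=day 2: (2,4,3,1,4) (2,4,3,1,5) (2,5,3,1,4) (2,5,3,1,5) (2,5,4,1,3) (2,5,4,1,5) (3,4,3,1,4) (3,4,3,1,5) (3,5,3,1,4) (3,5,3,1,5) (3,5,4,1,5) (4,4,3,1,5) (4,4,3,3,5) (4,5,3,1,5) (4,5,3,3,5) (4,5,4,1,5) (4,5,4,3,5) — 17.
Databases=day 3: (2,5,4,1,3) (2,5,4,1,5) (3,5,4,1,5) (3,5,4,2,5) (4,5,4,1,5) (4,5,4,2,5) — 6.
Summing: 23 + 17 + 6 = 46.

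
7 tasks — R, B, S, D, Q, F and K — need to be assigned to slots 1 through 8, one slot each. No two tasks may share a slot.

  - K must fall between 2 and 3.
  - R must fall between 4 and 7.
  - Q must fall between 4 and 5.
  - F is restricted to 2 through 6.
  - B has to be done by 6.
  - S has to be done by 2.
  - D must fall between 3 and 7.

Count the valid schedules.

Splitting on R: it can be 4 (5), 5 (5), 6 (10), 7 (24). Listing each branch's schedules as (B, S, D, Q, F, K):
R=4: (1,2,7,5,6,3) (2,1,7,5,6,3) (3,1,7,5,6,2) (6,1,7,5,2,3) (6,1,7,5,3,2) — 5.
R=5: (1,2,7,4,6,3) (2,1,7,4,6,3) (3,1,7,4,6,2) (6,1,7,4,2,3) (6,1,7,4,3,2) — 5.
R=6: (1,2,7,4,5,3) (1,2,7,5,4,3) (2,1,7,4,5,3) (2,1,7,5,4,3) (3,1,7,4,5,2) (3,1,7,5,4,2) (4,1,7,5,2,3) (4,1,7,5,3,2) (5,1,7,4,2,3) (5,1,7,4,3,2) — 10.
R=7: (1,2,4,5,6,3) (1,2,5,4,6,3) (1,2,6,4,5,3) (1,2,6,5,4,3) (2,1,4,5,6,3) (2,1,5,4,6,3) (2,1,6,4,5,3) (2,1,6,5,4,3) (3,1,4,5,6,2) (3,1,5,4,6,2) (3,1,6,4,5,2) (3,1,6,5,4,2) (4,1,3,5,6,2) (4,1,6,5,2,3) (4,1,6,5,3,2) (5,1,3,4,6,2) (5,1,6,4,2,3) (5,1,6,4,3,2) (6,1,3,4,5,2) (6,1,3,5,4,2) (6,1,4,5,2,3) (6,1,4,5,3,2) (6,1,5,4,2,3) (6,1,5,4,3,2) — 24.
Summing: 5 + 5 + 10 + 24 = 44.

44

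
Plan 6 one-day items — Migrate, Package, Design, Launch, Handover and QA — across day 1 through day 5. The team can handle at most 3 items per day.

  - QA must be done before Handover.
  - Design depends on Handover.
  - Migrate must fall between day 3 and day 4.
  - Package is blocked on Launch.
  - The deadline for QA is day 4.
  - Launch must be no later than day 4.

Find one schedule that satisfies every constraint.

Launch in day 1, Design in day 3, Handover in day 2, QA in day 1, Migrate in day 3, Package in day 2

Checking: Handover(day 2) before Design(day 3); QA(day 1) before Handover(day 2); Launch(day 1) before Package(day 2); QA=day 1 in [day 1,day 4]; Migrate=day 3 in [day 3,day 4]; Launch=day 1 in [day 1,day 4]; max 2 per day (cap 3).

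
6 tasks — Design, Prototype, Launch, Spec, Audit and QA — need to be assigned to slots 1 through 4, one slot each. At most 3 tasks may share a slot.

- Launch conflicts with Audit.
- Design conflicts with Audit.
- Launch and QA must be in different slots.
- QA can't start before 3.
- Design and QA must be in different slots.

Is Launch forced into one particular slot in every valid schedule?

Launch can be 1 (e.g. Design -> 1; Launch -> 1; Audit -> 2; Spec -> 2; QA -> 3; Prototype -> 1) or 2 (e.g. Prototype=1, Launch=2, QA=3, Audit=3, Design=1, Spec=1).

No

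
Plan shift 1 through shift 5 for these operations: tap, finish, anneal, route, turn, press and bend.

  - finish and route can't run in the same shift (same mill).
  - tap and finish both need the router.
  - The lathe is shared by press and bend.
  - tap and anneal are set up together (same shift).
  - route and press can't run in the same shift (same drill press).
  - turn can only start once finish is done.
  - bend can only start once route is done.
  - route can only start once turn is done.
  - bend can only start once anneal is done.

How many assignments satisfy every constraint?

42

Splitting on tap: it can be shift 1 (3), shift 2 (12), shift 3 (15), shift 4 (12). Listing each branch's schedules as (finish, anneal, route, turn, press, bend) by shift number:
tap=shift 1: (2,1,4,3,1,5) (2,1,4,3,2,5) (2,1,4,3,3,5) — 3.
tap=shift 2: (1,2,3,2,1,4) (1,2,3,2,1,5) (1,2,3,2,2,4) (1,2,3,2,2,5) (1,2,3,2,4,5) (1,2,3,2,5,4) (1,2,4,2,1,5) (1,2,4,2,2,5) (1,2,4,2,3,5) (1,2,4,3,1,5) (1,2,4,3,2,5) (1,2,4,3,3,5) — 12.
tap=shift 3: (1,3,3,2,1,4) (1,3,3,2,1,5) (1,3,3,2,2,4) (1,3,3,2,2,5) (1,3,3,2,4,5) (1,3,3,2,5,4) (1,3,4,2,1,5) (1,3,4,2,2,5) (1,3,4,2,3,5) (1,3,4,3,1,5) (1,3,4,3,2,5) (1,3,4,3,3,5) (2,3,4,3,1,5) (2,3,4,3,2,5) (2,3,4,3,3,5) — 15.
tap=shift 4: (1,4,3,2,1,5) (1,4,3,2,2,5) (1,4,3,2,4,5) (1,4,4,2,1,5) (1,4,4,2,2,5) (1,4,4,2,3,5) (1,4,4,3,1,5) (1,4,4,3,2,5) (1,4,4,3,3,5) (2,4,4,3,1,5) (2,4,4,3,2,5) (2,4,4,3,3,5) — 12.
Summing: 3 + 12 + 15 + 12 = 42.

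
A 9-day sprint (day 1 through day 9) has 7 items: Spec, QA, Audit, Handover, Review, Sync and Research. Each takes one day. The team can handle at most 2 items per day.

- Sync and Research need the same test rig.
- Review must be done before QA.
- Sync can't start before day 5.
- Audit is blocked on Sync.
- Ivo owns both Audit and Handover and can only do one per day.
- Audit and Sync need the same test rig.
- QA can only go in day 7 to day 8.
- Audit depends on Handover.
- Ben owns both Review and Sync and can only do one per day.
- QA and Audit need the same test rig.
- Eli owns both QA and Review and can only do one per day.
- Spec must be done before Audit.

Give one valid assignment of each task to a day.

QA in day 7; Research in day 2; Handover in day 1; Spec in day 1; Review in day 2; Sync in day 5; Audit in day 6

Checking: Spec(day 1) before Audit(day 6); Sync(day 5) before Audit(day 6); Review(day 2) before QA(day 7); Handover(day 1) before Audit(day 6); QA(day 7) != Audit(day 6); Audit(day 6) != Sync(day 5); Sync(day 5) != Research(day 2); Audit(day 6) != Handover(day 1); Review(day 2) != Sync(day 5); QA(day 7) != Review(day 2); QA=day 7 in [day 7,day 8]; Sync=day 5 in [day 5,day 9]; max 2 per day (cap 2).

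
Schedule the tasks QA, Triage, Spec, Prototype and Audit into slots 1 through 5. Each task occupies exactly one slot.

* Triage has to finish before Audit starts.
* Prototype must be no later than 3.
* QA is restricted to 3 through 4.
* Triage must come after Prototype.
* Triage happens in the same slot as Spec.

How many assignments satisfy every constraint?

Splitting on QA: it can be 3 (10), 4 (10). Listing each branch's schedules as (Triage, Spec, Prototype, Audit):
QA=3: (2,2,1,3) (2,2,1,4) (2,2,1,5) (3,3,1,4) (3,3,1,5) (3,3,2,4) (3,3,2,5) (4,4,1,5) (4,4,2,5) (4,4,3,5) — 10.
QA=4: (2,2,1,3) (2,2,1,4) (2,2,1,5) (3,3,1,4) (3,3,1,5) (3,3,2,4) (3,3,2,5) (4,4,1,5) (4,4,2,5) (4,4,3,5) — 10.
Summing: 10 + 10 = 20.

20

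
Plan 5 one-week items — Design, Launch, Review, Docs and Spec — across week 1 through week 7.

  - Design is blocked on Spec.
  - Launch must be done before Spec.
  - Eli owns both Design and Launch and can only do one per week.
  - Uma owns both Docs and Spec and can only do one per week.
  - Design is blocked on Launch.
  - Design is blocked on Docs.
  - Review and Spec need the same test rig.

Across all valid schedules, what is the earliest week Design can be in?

Precedence pushes Design to at least week 3.
Design at week 3 is achievable: Launch=week 1, Docs=week 1, Design=week 3, Spec=week 2, Review=week 1.

week 3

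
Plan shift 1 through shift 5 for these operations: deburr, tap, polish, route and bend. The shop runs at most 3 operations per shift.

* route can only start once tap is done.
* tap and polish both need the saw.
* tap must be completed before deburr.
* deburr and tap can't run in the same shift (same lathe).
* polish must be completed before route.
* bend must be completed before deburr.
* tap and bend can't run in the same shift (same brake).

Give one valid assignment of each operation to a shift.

tap -> shift 1; polish -> shift 2; route -> shift 3; bend -> shift 2; deburr -> shift 3

Checking: bend(shift 2) before deburr(shift 3); polish(shift 2) before route(shift 3); tap(shift 1) before route(shift 3); tap(shift 1) before deburr(shift 3); deburr(shift 3) != tap(shift 1); tap(shift 1) != polish(shift 2); tap(shift 1) != bend(shift 2); max 2 per shift (cap 3).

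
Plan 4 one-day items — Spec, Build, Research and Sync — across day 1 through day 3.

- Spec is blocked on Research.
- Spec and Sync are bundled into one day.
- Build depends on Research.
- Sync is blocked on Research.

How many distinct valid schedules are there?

5

Splitting on Spec: it can be day 2 (2), day 3 (3). Listing each branch's schedules as (Build, Research, Sync) by day number:
Spec=day 2: (2,1,2) (3,1,2) — 2.
Spec=day 3: (2,1,3) (3,1,3) (3,2,3) — 3.
Summing: 2 + 3 = 5.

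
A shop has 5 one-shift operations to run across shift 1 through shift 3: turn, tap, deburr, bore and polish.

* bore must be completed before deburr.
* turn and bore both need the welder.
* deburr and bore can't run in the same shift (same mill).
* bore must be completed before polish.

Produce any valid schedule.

tap=shift 1, deburr=shift 2, turn=shift 2, bore=shift 1, polish=shift 2

Checking: bore(shift 1) before polish(shift 2); bore(shift 1) before deburr(shift 2); turn(shift 2) != bore(shift 1); deburr(shift 2) != bore(shift 1).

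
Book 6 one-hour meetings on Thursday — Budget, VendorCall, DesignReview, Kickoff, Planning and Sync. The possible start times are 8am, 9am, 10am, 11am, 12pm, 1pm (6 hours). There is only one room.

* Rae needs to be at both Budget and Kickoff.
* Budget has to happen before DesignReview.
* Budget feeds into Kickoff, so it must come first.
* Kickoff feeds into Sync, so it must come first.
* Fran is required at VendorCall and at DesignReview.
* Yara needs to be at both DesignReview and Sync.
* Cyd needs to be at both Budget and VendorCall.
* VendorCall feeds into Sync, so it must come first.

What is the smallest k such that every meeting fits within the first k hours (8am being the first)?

The precedence chain requires at least 3 distinct hours.
With at most 1 per hour and 6 meetings, at least 6 hours are needed.
6 works (last occupied hour: 1pm): for example Budget -> 8am; DesignReview -> 12pm; Kickoff -> 9am; Sync -> 11am; Planning -> 1pm; VendorCall -> 10am.

6 hours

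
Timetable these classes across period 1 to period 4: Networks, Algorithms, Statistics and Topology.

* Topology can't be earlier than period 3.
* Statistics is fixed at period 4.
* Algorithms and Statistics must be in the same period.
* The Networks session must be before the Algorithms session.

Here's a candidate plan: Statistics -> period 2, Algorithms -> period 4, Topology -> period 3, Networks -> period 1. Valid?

No — it violates: Algorithms and Statistics must be in the same period

Algorithms and Statistics must be in the same period — violated.
Topology can't be earlier than period 3 — holds.
Statistics is fixed at period 4 — violated.
The Networks session must be before the Algorithms session — holds.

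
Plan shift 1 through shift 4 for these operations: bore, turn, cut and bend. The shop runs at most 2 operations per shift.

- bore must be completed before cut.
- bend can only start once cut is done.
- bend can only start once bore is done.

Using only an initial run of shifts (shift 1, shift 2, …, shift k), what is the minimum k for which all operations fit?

3 shifts

The precedence chain requires at least 3 distinct shifts.
With at most 2 per shift and 4 operations, at least 2 shifts are needed.
3 works (last occupied shift: shift 3): for example bend=shift 3; cut=shift 2; turn=shift 1; bore=shift 1.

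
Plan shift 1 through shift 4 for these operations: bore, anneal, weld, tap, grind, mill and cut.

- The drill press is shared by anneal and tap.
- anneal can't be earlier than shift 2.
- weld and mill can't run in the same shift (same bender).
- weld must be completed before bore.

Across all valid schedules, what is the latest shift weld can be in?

shift 3

Downstream work caps weld at shift 3.
weld at shift 3 is achievable: mill in shift 1, cut in shift 1, anneal in shift 2, bore in shift 4, tap in shift 1, weld in shift 3, grind in shift 1.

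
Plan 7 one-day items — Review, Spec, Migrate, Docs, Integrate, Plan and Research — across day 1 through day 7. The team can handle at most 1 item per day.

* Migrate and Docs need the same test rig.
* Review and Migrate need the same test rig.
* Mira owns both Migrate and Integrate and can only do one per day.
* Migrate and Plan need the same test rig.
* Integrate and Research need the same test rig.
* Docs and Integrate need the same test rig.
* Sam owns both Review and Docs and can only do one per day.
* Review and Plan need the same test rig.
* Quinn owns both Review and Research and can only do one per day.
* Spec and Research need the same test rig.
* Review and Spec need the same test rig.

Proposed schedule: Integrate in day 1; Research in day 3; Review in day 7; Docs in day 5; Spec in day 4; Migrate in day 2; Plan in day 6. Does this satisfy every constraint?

Mira owns both Migrate and Integrate and can only do one per day — holds.
Quinn owns both Review and Research and can only do one per day — holds.
Integrate and Research need the same test rig — holds.
Review and Spec need the same test rig — holds.
The team can handle at most 1 item per day — holds.
Docs and Integrate need the same test rig — holds.
Spec and Research need the same test rig — holds.
Migrate and Docs need the same test rig — holds.
Sam owns both Review and Docs and can only do one per day — holds.
Migrate and Plan need the same test rig — holds.
Review and Migrate need the same test rig — holds.
Review and Plan need the same test rig — holds.

Valid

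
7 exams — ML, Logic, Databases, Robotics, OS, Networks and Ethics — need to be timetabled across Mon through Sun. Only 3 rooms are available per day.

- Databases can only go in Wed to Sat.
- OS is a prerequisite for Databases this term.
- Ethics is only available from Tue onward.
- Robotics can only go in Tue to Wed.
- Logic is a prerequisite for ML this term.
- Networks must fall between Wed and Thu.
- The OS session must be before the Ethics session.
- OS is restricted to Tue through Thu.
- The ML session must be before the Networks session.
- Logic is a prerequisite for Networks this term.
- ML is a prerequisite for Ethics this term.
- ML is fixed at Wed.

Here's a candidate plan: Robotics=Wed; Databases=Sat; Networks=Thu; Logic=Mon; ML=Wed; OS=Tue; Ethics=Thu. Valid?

ML is fixed at Wed — holds.
Databases can only go in Wed to Sat — holds.
Only 3 rooms are available per day — holds.
Networks must fall between Wed and Thu — holds.
Robotics can only go in Tue to Wed — holds.
ML is a prerequisite for Ethics this term — holds.
OS is a prerequisite for Databases this term — holds.
Logic is a prerequisite for Networks this term — holds.
Logic is a prerequisite for ML this term — holds.
The OS session must be before the Ethics session — holds.
The ML session must be before the Networks session — holds.
OS is restricted to Tue through Thu — holds.
Ethics is only available from Tue onward — holds.

Valid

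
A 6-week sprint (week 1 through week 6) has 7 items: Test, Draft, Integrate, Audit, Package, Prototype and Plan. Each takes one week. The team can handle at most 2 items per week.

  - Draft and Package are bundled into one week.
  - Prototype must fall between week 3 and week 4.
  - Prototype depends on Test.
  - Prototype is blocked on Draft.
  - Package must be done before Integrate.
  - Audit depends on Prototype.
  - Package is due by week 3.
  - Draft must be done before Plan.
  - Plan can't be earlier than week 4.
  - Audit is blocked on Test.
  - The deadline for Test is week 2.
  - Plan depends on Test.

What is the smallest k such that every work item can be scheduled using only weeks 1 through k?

The precedence chain requires at least 3 distinct weeks.
With at most 2 per week and 7 work items, at least 4 weeks are needed.
Plan can't be placed before week 4, so the schedule must run through at least week 4.
4 works (last occupied week: week 4): for example Prototype in week 3, Audit in week 4, Draft in week 2, Plan in week 4, Test in week 1, Package in week 2, Integrate in week 3.

4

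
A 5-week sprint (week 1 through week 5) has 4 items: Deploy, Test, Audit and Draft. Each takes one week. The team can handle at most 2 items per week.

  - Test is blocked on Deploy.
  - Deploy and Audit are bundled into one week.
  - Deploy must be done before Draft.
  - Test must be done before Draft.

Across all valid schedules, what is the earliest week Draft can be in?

week 3

Precedence pushes Draft to at least week 3.
Draft at week 3 is achievable: Audit in week 1, Test in week 2, Deploy in week 1, Draft in week 3.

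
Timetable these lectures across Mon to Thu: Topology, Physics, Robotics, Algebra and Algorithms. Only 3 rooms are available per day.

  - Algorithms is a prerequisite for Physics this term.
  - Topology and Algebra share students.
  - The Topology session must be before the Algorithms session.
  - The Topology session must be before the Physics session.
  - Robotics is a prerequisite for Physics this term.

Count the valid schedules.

33

Splitting on Topology: it can be Mon (24), Tue (9). Listing each branch's schedules as (Physics, Robotics, Algebra, Algorithms):
Topology=Mon: (Wed,Mon,Tue,Tue) (Wed,Mon,Wed,Tue) (Wed,Mon,Thu,Tue) (Wed,Tue,Tue,Tue) (Wed,Tue,Wed,Tue) (Wed,Tue,Thu,Tue) (Thu,Mon,Tue,Tue) (Thu,Mon,Tue,Wed) (Thu,Mon,Wed,Tue) (Thu,Mon,Wed,Wed) (Thu,Mon,Thu,Tue) (Thu,Mon,Thu,Wed) (Thu,Tue,Tue,Tue) (Thu,Tue,Tue,Wed) (Thu,Tue,Wed,Tue) (Thu,Tue,Wed,Wed) (Thu,Tue,Thu,Tue) (Thu,Tue,Thu,Wed) (Thu,Wed,Tue,Tue) (Thu,Wed,Tue,Wed) (Thu,Wed,Wed,Tue) (Thu,Wed,Wed,Wed) (Thu,Wed,Thu,Tue) (Thu,Wed,Thu,Wed) — 24.
Topology=Tue: (Thu,Mon,Mon,Wed) (Thu,Mon,Wed,Wed) (Thu,Mon,Thu,Wed) (Thu,Tue,Mon,Wed) (Thu,Tue,Wed,Wed) (Thu,Tue,Thu,Wed) (Thu,Wed,Mon,Wed) (Thu,Wed,Wed,Wed) (Thu,Wed,Thu,Wed) — 9.
Summing: 24 + 9 = 33.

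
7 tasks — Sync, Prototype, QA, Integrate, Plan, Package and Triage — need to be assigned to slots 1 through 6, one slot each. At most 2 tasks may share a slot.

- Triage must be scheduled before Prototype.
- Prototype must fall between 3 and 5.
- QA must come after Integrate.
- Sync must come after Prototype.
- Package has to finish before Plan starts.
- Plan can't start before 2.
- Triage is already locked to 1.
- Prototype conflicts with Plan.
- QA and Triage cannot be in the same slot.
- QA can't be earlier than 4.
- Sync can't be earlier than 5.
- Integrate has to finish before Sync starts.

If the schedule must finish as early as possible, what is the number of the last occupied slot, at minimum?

The precedence chain requires at least 3 distinct slots.
With at most 2 per slot and 7 tasks, at least 4 slots are needed.
Sync can't be placed before 5, so the schedule must run through at least slot 5.
5 works (last occupied slot: 5): for example Sync=5; Triage=1; Integrate=2; Package=1; Prototype=3; QA=4; Plan=2.

5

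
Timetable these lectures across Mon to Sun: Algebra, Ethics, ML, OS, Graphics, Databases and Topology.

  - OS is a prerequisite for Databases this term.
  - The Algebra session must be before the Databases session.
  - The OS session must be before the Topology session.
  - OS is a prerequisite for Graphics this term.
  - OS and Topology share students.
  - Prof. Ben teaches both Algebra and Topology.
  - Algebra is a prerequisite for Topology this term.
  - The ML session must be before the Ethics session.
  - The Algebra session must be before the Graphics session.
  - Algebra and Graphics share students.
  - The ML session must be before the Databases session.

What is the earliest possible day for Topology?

Precedence pushes Topology to at least Tue.
Topology at Tue is achievable: Databases in Tue; Graphics in Tue; OS in Mon; Algebra in Mon; Ethics in Tue; Topology in Tue; ML in Mon.

Tue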